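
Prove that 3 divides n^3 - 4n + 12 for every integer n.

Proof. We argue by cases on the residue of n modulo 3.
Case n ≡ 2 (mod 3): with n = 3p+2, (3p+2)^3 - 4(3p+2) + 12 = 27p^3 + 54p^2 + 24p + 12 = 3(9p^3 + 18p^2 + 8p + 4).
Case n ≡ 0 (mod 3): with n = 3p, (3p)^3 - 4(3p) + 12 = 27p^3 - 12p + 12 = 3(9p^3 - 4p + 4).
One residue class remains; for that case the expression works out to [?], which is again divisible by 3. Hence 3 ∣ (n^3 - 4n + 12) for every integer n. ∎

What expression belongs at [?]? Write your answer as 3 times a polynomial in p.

3(9p^3 + 9p^2 - p + 3)

Only n ≡ 1 (mod 3) is unaccounted for. Put n = 3p+1:
(3p+1)^3 - 4(3p+1) + 12 expands to 27p^3 + 27p^2 - 3p + 9,
and factoring out 3 leaves 3(9p^3 + 9p^2 - p + 3).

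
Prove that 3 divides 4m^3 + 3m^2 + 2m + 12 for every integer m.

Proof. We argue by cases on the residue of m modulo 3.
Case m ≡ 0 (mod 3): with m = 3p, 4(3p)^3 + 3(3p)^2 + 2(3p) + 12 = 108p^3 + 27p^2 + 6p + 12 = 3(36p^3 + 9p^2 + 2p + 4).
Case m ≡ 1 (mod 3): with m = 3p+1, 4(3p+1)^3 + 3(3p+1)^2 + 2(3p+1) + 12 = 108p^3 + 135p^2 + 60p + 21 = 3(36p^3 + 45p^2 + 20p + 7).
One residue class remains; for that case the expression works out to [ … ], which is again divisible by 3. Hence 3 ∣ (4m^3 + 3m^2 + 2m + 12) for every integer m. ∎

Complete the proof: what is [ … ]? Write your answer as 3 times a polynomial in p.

Only m ≡ 2 (mod 3) is unaccounted for. Put m = 3p+2:
4(3p+2)^3 + 3(3p+2)^2 + 2(3p+2) + 12 expands to 108p^3 + 243p^2 + 186p + 60,
and factoring out 3 leaves 3(36p^3 + 81p^2 + 62p + 20).

3(36p^3 + 81p^2 + 62p + 20)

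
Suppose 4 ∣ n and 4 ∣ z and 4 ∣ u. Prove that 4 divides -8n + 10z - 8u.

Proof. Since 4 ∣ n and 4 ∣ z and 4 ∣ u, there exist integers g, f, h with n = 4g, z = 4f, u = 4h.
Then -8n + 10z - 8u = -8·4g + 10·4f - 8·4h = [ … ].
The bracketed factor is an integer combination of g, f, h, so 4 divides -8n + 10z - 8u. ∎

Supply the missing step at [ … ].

Each term has a factor of 4: -8·4g + 10·4f - 8·4h = 4·(10f - 8g - 8h).
Since 10f - 8g - 8h is an integer, 4 ∣ (-8n + 10z - 8u).

4(10f - 8g - 8h)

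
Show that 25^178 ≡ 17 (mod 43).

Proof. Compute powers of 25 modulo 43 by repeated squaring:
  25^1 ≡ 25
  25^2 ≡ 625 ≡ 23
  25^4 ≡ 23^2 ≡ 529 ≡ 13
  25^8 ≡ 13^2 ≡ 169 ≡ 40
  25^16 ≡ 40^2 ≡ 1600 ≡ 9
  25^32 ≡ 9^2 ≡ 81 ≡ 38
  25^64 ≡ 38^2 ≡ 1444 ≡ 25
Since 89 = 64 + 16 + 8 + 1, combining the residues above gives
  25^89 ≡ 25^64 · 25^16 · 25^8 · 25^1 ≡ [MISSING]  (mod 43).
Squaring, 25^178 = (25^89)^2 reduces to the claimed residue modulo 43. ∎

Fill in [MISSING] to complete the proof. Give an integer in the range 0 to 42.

25^64 · 25^16 · 25^8 · 25^1 ≡ 25 · 9 · 40 · 25 = 225000.
225000 mod 43 = 24, so 25^89 ≡ 24 (mod 43).

24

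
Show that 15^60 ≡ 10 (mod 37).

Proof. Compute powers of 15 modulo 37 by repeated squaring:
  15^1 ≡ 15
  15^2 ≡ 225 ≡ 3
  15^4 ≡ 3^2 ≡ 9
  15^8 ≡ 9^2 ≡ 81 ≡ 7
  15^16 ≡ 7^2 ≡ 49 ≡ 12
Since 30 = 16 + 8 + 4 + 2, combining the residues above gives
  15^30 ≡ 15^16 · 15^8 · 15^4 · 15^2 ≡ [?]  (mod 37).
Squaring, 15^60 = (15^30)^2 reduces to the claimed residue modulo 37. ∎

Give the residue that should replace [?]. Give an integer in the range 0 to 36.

11

Multiply the listed residues: 12 · 7 · 9 · 3 = 84 → 756 → 2268.
Reducing modulo 37: 2268 = 61·37 + 11, so 15^30 ≡ 11.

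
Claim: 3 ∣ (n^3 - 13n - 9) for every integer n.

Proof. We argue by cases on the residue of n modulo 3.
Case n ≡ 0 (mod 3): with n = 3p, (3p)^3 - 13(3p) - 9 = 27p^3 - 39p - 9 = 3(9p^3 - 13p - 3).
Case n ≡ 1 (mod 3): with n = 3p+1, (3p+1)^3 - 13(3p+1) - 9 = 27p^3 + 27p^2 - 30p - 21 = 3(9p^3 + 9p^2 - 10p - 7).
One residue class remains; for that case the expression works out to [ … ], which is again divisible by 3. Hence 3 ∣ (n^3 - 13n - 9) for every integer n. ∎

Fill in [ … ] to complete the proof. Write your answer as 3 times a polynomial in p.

3(9p^3 + 18p^2 - p - 9)

Only n ≡ 2 (mod 3) is unaccounted for. Put n = 3p+2:
(3p+2)^3 - 13(3p+2) - 9 expands to 27p^3 + 54p^2 - 3p - 27,
and factoring out 3 leaves 3(9p^3 + 18p^2 - p - 9).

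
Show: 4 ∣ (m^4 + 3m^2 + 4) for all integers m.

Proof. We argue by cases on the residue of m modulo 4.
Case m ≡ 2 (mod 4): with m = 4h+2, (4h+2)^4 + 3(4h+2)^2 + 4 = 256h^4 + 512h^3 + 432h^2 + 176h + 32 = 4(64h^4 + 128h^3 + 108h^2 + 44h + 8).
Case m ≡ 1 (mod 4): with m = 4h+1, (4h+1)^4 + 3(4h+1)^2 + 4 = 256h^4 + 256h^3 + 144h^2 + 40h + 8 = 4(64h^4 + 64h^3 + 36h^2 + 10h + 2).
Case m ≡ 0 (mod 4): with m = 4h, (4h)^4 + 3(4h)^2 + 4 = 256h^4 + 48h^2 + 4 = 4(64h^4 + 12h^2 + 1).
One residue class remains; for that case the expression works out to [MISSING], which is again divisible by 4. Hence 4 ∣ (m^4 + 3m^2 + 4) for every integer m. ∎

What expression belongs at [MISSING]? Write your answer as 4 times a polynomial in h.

The residues treated are {2, 1, 0}, so the missing case is m ≡ 3 (mod 4); write m = 4h+3.
Then (4h+3)^4 + 3(4h+3)^2 + 4 = 256h^4 + 768h^3 + 912h^2 + 504h + 112 = 4(64h^4 + 192h^3 + 228h^2 + 126h + 28).

4(64h^4 + 192h^3 + 228h^2 + 126h + 28)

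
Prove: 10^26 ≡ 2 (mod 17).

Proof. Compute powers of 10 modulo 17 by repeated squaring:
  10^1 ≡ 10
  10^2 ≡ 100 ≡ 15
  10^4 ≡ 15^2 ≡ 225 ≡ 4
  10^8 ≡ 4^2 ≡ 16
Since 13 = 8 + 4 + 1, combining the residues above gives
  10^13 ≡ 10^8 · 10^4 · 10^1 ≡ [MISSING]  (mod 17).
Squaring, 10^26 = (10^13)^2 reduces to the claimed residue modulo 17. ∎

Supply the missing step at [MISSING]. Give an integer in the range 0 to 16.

11

Multiply the listed residues: 16 · 4 · 10 = 64 → 640.
Reducing modulo 17: 640 = 37·17 + 11, so 10^13 ≡ 11.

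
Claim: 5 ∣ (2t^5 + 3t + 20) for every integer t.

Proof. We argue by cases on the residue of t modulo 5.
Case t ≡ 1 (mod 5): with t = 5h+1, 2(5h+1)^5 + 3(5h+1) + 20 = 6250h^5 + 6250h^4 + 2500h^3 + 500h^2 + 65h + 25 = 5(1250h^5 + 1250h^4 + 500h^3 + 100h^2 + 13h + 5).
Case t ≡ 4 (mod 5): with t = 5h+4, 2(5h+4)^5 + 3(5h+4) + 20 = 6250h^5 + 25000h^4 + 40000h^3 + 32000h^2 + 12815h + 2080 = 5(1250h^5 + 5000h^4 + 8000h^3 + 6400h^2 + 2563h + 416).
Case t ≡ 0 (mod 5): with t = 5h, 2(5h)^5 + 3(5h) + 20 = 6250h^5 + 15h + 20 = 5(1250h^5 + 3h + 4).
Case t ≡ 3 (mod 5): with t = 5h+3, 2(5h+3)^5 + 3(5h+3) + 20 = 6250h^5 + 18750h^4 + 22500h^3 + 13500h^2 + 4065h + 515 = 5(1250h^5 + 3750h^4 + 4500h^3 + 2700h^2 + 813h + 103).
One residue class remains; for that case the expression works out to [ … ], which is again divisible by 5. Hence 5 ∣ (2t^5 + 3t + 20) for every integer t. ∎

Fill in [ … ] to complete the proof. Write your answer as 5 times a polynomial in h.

Only t ≡ 2 (mod 5) is unaccounted for. Put t = 5h+2:
2(5h+2)^5 + 3(5h+2) + 20 expands to 6250h^5 + 12500h^4 + 10000h^3 + 4000h^2 + 815h + 90,
and factoring out 5 leaves 5(1250h^5 + 2500h^4 + 2000h^3 + 800h^2 + 163h + 18).

5(1250h^5 + 2500h^4 + 2000h^3 + 800h^2 + 163h + 18)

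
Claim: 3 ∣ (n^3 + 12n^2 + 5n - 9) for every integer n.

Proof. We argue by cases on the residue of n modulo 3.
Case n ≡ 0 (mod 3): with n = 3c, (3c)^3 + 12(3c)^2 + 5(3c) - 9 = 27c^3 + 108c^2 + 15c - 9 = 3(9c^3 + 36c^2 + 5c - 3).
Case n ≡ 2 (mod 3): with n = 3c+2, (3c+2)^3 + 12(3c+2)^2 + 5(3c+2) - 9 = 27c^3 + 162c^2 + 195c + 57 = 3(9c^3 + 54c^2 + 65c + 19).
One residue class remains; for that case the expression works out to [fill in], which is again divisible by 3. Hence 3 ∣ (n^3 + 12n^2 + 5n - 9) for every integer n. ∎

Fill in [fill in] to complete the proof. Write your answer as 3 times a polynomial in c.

Only n ≡ 1 (mod 3) is unaccounted for. Put n = 3c+1:
(3c+1)^3 + 12(3c+1)^2 + 5(3c+1) - 9 expands to 27c^3 + 135c^2 + 96c + 9,
and factoring out 3 leaves 3(9c^3 + 45c^2 + 32c + 3).

3(9c^3 + 45c^2 + 32c + 3)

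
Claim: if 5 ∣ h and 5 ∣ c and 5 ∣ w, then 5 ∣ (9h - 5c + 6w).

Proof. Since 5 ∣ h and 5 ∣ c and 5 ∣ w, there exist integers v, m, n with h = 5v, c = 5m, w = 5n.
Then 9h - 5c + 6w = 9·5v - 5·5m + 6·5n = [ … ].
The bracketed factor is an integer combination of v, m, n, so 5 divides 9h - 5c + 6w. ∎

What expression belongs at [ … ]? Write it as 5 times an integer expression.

Each term has a factor of 5: 9·5v - 5·5m + 6·5n = 5·(-5m + 6n + 9v).
Since -5m + 6n + 9v is an integer, 5 ∣ (9h - 5c + 6w).

5(-5m + 6n + 9v)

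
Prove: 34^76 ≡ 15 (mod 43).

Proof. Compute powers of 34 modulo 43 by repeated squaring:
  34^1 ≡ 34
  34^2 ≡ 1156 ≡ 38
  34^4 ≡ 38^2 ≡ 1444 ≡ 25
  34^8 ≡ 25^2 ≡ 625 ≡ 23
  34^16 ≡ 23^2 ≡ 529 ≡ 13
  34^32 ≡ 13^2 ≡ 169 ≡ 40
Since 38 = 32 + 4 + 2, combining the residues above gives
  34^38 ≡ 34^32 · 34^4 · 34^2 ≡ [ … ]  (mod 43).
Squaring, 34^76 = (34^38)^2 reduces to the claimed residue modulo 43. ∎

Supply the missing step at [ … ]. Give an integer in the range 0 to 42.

34^32 · 34^4 · 34^2 ≡ 40 · 25 · 38 = 38000.
38000 mod 43 = 31, so 34^38 ≡ 31 (mod 43).

31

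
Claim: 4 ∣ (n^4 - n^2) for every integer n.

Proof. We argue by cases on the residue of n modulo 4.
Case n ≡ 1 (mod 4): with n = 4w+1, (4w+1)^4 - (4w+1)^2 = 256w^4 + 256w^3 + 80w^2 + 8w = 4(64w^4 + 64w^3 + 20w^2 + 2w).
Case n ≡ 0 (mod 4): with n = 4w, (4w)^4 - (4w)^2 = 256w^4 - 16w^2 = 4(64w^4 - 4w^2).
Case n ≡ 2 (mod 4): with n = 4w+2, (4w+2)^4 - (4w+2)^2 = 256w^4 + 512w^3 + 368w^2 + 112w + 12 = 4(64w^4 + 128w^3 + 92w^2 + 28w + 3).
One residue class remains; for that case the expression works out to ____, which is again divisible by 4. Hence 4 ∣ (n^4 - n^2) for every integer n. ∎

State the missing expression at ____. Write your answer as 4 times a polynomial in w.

4(64w^4 + 192w^3 + 212w^2 + 102w + 18)

The residues treated are {1, 0, 2}, so the missing case is n ≡ 3 (mod 4); write n = 4w+3.
Then (4w+3)^4 - (4w+3)^2 = 256w^4 + 768w^3 + 848w^2 + 408w + 72 = 4(64w^4 + 192w^3 + 212w^2 + 102w + 18).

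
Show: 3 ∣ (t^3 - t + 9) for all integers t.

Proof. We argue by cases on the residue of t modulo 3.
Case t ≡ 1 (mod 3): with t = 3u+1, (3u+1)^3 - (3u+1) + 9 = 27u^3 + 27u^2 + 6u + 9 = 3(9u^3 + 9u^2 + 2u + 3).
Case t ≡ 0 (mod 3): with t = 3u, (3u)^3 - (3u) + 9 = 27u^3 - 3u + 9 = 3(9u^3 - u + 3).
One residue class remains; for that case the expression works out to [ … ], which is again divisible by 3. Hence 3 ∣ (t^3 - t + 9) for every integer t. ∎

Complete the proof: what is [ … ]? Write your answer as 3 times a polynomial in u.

3(9u^3 + 18u^2 + 11u + 5)

The residues treated are {1, 0}, so the missing case is t ≡ 2 (mod 3); write t = 3u+2.
Then (3u+2)^3 - (3u+2) + 9 = 27u^3 + 54u^2 + 33u + 15 = 3(9u^3 + 18u^2 + 11u + 5).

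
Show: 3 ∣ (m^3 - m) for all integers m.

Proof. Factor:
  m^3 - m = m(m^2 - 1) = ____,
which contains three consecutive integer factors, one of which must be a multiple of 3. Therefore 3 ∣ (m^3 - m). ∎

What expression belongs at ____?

m(m^2 - 1) = m(m - 1)(m + 1) = (m - 1)m(m + 1).
These three factors are consecutive integers, so their product is divisible by 3.

(m - 1)m(m + 1)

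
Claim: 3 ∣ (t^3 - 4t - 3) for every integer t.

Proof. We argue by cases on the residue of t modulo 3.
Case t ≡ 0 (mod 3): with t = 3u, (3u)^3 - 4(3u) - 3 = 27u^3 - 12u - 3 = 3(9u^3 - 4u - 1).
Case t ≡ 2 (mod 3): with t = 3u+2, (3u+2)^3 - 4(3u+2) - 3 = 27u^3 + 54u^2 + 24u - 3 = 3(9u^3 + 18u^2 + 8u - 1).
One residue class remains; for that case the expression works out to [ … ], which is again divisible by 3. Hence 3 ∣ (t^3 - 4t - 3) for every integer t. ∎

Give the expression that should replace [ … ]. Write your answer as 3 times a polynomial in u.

3(9u^3 + 9u^2 - u - 2)

The residues treated are {0, 2}, so the missing case is t ≡ 1 (mod 3); write t = 3u+1.
Then (3u+1)^3 - 4(3u+1) - 3 = 27u^3 + 27u^2 - 3u - 6 = 3(9u^3 + 9u^2 - u - 2).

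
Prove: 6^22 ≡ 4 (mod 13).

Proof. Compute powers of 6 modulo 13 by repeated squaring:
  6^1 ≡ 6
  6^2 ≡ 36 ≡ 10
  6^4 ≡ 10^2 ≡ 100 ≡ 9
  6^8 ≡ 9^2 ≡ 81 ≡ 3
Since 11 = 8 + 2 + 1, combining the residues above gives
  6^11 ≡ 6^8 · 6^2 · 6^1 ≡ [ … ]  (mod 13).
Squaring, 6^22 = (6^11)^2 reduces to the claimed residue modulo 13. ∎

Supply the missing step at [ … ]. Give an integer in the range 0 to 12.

11

Multiply the listed residues: 3 · 10 · 6 = 30 → 180.
Reducing modulo 13: 180 = 13·13 + 11, so 6^11 ≡ 11.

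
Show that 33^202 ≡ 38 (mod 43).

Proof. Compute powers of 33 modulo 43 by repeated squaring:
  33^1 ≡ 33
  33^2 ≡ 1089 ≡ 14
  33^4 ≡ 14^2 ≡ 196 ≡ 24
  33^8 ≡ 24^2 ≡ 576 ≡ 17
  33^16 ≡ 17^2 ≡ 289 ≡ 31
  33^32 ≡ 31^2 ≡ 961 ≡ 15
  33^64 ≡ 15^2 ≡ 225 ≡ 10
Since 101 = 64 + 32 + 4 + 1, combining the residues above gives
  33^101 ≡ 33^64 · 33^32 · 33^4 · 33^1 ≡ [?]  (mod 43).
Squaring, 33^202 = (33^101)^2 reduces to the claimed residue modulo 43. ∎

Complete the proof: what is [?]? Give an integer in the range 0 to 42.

33^64 · 33^32 · 33^4 · 33^1 ≡ 10 · 15 · 24 · 33 = 118800.
118800 mod 43 = 34, so 33^101 ≡ 34 (mod 43).

34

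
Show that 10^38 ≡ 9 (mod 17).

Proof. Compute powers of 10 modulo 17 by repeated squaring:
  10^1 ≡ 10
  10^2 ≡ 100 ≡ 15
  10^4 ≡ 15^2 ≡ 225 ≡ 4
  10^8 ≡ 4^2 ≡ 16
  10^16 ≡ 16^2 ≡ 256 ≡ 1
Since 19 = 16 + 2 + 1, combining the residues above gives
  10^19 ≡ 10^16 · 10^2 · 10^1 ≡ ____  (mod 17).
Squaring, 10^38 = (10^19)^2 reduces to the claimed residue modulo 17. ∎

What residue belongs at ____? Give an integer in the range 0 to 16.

14

Multiply the listed residues: 1 · 15 · 10 = 15 → 150.
Reducing modulo 17: 150 = 8·17 + 14, so 10^19 ≡ 14.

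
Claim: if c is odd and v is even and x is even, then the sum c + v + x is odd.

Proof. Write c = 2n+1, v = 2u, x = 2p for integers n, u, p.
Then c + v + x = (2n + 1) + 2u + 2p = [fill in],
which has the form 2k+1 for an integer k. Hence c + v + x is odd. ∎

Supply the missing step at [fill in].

2(n + p + u) + 1

Expanding: (2n + 1) + 2u + 2p = 2n + 2p + 2u + 1.
Every term except the constant is even, so this is 2(n + p + u) + 1,
and n + p + u ∈ ℤ gives the required form.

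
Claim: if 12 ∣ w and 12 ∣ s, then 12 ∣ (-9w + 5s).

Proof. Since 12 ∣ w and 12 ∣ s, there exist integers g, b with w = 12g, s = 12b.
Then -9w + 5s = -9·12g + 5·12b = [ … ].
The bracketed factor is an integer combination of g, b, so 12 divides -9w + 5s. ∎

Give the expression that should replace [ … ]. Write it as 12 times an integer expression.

12(5b - 9g)

Pull the common 12 out of every term: -9·12g + 5·12b = 12(5b - 9g).
5b - 9g is an integer, which exhibits the divisibility.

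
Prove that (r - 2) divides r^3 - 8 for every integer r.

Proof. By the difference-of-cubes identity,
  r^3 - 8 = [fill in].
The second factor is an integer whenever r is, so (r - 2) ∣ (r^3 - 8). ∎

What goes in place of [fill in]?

Polynomial division of r^3 - 8 by r - 2 leaves remainder 0 and quotient r^2 + 2r + 4.
Hence r^3 - 8 = (r - 2)(r^2 + 2r + 4).

(r - 2)(r^2 + 2r + 4)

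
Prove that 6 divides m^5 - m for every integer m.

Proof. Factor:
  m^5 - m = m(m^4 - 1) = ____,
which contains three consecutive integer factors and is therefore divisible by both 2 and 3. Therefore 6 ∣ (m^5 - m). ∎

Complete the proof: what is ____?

m^4 - 1 = (m^2 - 1)(m^2 + 1), and m^2 - 1 = (m-1)(m+1).
So m(m^4 - 1) = (m - 1)m(m + 1)(m^2 + 1).

(m - 1)m(m + 1)(m^2 + 1)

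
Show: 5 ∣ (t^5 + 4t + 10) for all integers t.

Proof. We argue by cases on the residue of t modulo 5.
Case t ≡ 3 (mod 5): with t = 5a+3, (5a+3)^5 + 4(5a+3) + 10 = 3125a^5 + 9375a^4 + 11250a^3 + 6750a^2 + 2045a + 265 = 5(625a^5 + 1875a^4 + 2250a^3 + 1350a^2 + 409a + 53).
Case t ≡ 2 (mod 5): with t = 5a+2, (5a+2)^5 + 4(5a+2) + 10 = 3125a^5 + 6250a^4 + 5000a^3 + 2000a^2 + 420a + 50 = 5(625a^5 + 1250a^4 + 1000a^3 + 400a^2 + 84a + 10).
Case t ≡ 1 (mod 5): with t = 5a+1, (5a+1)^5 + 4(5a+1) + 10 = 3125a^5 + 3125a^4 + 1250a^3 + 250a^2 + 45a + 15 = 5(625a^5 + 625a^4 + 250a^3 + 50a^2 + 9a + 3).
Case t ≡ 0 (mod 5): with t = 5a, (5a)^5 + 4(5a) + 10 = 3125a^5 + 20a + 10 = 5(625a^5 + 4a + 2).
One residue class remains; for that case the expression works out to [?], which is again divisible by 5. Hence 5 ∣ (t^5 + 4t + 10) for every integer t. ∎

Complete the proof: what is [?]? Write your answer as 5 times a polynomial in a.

5(625a^5 + 2500a^4 + 4000a^3 + 3200a^2 + 1284a + 210)

The residues treated are {3, 2, 1, 0}, so the missing case is t ≡ 4 (mod 5); write t = 5a+4.
Then (5a+4)^5 + 4(5a+4) + 10 = 3125a^5 + 12500a^4 + 20000a^3 + 16000a^2 + 6420a + 1050 = 5(625a^5 + 2500a^4 + 4000a^3 + 3200a^2 + 1284a + 210).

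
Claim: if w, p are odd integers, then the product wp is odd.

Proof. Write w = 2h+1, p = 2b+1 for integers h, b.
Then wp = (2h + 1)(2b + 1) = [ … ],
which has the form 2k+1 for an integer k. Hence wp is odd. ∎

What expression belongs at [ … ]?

2(2bh + b + h) + 1

(2h + 1)(2b + 1) = 4bh + 2b + 2h + 1
= 2(2bh + b + h) + 1.
Since 2bh + b + h is an integer, the product is of the form 2k+1 for an integer k.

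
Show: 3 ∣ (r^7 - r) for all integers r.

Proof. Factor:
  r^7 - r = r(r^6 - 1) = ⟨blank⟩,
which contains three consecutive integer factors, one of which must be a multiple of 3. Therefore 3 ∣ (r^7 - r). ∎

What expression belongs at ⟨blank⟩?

r^6 - 1 = (r^2 - 1)(r^4 + r^2 + 1), and r^2 - 1 = (r-1)(r+1).
So r(r^6 - 1) = (r - 1)r(r + 1)(r^4 + r^2 + 1).

(r - 1)r(r + 1)(r^4 + r^2 + 1)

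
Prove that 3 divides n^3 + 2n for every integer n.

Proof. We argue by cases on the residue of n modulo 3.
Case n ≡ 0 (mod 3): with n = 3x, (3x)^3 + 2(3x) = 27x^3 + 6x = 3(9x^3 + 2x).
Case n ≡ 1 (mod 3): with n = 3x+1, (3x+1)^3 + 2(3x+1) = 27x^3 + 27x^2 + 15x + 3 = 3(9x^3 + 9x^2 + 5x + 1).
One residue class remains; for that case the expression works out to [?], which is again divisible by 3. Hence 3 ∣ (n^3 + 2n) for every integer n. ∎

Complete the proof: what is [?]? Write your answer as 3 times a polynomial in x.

3(9x^3 + 18x^2 + 14x + 4)

The residues treated are {0, 1}, so the missing case is n ≡ 2 (mod 3); write n = 3x+2.
Then (3x+2)^3 + 2(3x+2) = 27x^3 + 54x^2 + 42x + 12 = 3(9x^3 + 18x^2 + 14x + 4).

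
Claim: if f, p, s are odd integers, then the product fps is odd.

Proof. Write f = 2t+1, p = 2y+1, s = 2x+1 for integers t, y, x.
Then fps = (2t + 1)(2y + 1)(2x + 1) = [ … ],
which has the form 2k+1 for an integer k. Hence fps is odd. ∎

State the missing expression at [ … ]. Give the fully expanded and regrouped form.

Expanding: (2t + 1)(2y + 1)(2x + 1) = 8txy + 4tx + 4ty + 2t + 4xy + 2x + 2y + 1.
Every term except the constant is even, so this is 2(4txy + 2tx + 2ty + t + 2xy + x + y) + 1,
and 4txy + 2tx + 2ty + t + 2xy + x + y ∈ ℤ gives the required form.

2(4txy + 2tx + 2ty + t + 2xy + x + y) + 1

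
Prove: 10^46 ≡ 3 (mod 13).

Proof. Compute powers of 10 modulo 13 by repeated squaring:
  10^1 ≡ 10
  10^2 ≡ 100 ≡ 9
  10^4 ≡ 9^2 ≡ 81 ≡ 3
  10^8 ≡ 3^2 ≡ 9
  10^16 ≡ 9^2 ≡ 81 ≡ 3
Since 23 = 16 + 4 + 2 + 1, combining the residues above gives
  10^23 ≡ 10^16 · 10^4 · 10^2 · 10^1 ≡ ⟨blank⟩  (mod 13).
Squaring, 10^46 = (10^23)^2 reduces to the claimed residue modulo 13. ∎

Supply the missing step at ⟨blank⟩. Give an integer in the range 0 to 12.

4

Multiply the listed residues: 3 · 3 · 9 · 10 = 9 → 81 → 810.
Reducing modulo 13: 810 = 62·13 + 4, so 10^23 ≡ 4.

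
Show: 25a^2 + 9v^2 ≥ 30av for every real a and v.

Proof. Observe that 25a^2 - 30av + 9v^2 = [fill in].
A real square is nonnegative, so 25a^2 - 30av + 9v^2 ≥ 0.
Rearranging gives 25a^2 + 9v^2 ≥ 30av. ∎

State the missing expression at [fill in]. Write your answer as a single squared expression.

(5a - 3v)^2

The leading and trailing coefficients are 5^2 and 3^2, and 30 = 2·5·3, so the trinomial is (5a - 3v)^2.
Hence 25a^2 - 30av + 9v^2 ≥ 0.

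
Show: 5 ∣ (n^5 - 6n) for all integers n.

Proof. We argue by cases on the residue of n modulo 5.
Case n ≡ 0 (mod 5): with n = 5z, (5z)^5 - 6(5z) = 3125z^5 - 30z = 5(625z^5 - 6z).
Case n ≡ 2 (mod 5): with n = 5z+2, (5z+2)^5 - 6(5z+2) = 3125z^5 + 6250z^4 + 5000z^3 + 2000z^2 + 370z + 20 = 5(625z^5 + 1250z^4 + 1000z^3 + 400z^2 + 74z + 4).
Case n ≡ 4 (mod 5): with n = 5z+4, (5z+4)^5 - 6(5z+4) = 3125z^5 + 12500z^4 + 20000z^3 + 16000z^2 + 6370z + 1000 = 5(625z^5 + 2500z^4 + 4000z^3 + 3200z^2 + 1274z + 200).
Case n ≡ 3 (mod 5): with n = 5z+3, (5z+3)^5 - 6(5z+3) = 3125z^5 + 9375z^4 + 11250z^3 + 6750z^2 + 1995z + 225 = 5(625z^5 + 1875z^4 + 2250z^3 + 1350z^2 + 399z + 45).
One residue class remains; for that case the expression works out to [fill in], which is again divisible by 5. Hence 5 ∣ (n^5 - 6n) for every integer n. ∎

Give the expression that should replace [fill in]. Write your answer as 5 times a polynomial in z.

5(625z^5 + 625z^4 + 250z^3 + 50z^2 - z - 1)

Only n ≡ 1 (mod 5) is unaccounted for. Put n = 5z+1:
(5z+1)^5 - 6(5z+1) expands to 3125z^5 + 3125z^4 + 1250z^3 + 250z^2 - 5z - 5,
and factoring out 5 leaves 5(625z^5 + 625z^4 + 250z^3 + 50z^2 - z - 1).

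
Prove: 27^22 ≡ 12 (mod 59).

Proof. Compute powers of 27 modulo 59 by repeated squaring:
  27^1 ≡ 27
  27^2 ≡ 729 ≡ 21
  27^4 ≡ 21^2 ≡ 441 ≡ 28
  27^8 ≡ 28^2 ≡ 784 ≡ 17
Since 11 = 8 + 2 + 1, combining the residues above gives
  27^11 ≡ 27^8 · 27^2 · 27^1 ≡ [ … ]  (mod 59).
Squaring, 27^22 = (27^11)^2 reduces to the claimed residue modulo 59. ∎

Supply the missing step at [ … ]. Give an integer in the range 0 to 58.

27^8 · 27^2 · 27^1 ≡ 17 · 21 · 27 = 9639.
9639 mod 59 = 22, so 27^11 ≡ 22 (mod 59).

22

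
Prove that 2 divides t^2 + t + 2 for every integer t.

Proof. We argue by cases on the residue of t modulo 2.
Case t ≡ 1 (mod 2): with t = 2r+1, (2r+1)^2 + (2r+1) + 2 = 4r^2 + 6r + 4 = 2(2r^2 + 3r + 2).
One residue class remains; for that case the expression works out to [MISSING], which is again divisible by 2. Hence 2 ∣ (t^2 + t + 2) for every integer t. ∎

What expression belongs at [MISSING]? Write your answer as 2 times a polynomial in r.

The residues treated are {1}, so the missing case is t ≡ 0 (mod 2); write t = 2r.
Then (2r)^2 + (2r) + 2 = 4r^2 + 2r + 2 = 2(2r^2 + r + 1).

2(2r^2 + r + 1)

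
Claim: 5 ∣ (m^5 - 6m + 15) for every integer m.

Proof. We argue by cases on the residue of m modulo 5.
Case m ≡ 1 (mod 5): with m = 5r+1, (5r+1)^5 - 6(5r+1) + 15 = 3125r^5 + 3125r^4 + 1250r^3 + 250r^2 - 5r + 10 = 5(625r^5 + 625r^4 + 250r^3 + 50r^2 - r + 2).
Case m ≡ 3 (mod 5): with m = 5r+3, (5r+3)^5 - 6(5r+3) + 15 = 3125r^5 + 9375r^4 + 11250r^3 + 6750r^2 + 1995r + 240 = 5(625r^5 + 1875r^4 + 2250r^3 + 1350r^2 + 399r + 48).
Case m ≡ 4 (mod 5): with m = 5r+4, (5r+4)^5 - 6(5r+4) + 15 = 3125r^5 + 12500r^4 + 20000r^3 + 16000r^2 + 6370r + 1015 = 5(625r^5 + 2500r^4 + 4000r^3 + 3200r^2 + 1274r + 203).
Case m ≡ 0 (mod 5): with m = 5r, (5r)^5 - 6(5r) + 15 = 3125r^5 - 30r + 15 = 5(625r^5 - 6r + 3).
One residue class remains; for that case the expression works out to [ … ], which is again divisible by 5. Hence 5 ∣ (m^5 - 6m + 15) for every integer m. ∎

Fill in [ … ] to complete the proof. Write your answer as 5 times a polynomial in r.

The residues treated are {1, 3, 4, 0}, so the missing case is m ≡ 2 (mod 5); write m = 5r+2.
Then (5r+2)^5 - 6(5r+2) + 15 = 3125r^5 + 6250r^4 + 5000r^3 + 2000r^2 + 370r + 35 = 5(625r^5 + 1250r^4 + 1000r^3 + 400r^2 + 74r + 7).

5(625r^5 + 1250r^4 + 1000r^3 + 400r^2 + 74r + 7)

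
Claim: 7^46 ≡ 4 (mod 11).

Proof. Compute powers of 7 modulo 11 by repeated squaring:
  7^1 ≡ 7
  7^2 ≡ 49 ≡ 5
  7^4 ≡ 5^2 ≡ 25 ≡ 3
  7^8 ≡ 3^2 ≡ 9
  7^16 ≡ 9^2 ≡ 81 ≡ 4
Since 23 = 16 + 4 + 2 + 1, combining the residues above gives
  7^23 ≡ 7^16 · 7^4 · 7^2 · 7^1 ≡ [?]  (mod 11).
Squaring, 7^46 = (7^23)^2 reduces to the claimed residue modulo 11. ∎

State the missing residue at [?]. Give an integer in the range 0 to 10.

7^16 · 7^4 · 7^2 · 7^1 ≡ 4 · 3 · 5 · 7 = 420.
420 mod 11 = 2, so 7^23 ≡ 2 (mod 11).

2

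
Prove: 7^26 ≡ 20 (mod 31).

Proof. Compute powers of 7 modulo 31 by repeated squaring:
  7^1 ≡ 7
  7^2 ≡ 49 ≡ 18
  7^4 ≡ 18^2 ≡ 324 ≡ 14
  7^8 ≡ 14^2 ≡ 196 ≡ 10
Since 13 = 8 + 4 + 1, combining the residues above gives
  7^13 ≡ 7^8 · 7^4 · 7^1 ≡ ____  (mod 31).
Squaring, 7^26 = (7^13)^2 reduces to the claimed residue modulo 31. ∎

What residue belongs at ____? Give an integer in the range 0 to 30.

19

7^8 · 7^4 · 7^1 ≡ 10 · 14 · 7 = 980.
980 mod 31 = 19, so 7^13 ≡ 19 (mod 31).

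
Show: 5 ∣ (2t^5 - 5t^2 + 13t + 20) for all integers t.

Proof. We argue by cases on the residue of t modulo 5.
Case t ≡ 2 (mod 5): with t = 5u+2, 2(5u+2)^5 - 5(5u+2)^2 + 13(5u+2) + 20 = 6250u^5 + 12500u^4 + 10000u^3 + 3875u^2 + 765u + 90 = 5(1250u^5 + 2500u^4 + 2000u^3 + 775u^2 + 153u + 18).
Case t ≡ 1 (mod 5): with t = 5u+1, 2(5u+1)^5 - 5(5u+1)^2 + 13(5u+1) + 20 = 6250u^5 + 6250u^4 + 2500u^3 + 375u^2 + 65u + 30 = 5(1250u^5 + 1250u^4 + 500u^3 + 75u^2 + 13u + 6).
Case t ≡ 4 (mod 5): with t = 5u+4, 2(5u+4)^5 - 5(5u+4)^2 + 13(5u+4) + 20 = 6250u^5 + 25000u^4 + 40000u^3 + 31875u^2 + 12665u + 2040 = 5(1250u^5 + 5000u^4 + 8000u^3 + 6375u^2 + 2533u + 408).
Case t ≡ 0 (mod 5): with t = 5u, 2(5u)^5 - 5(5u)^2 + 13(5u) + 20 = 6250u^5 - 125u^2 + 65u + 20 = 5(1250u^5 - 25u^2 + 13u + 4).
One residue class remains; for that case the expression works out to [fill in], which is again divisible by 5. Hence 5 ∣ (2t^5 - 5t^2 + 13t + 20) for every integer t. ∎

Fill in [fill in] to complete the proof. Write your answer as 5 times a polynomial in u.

The residues treated are {2, 1, 4, 0}, so the missing case is t ≡ 3 (mod 5); write t = 5u+3.
Then 2(5u+3)^5 - 5(5u+3)^2 + 13(5u+3) + 20 = 6250u^5 + 18750u^4 + 22500u^3 + 13375u^2 + 3965u + 500 = 5(1250u^5 + 3750u^4 + 4500u^3 + 2675u^2 + 793u + 100).

5(1250u^5 + 3750u^4 + 4500u^3 + 2675u^2 + 793u + 100)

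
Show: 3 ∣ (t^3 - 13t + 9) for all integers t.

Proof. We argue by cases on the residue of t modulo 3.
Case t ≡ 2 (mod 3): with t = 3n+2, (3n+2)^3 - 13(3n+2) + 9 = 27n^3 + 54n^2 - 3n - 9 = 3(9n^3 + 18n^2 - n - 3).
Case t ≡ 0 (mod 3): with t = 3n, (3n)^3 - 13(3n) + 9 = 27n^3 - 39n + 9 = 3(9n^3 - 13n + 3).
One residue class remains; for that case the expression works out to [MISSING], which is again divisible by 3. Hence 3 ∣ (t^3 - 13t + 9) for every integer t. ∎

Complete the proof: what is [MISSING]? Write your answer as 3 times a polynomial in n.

Only t ≡ 1 (mod 3) is unaccounted for. Put t = 3n+1:
(3n+1)^3 - 13(3n+1) + 9 expands to 27n^3 + 27n^2 - 30n - 3,
and factoring out 3 leaves 3(9n^3 + 9n^2 - 10n - 1).

3(9n^3 + 9n^2 - 10n - 1)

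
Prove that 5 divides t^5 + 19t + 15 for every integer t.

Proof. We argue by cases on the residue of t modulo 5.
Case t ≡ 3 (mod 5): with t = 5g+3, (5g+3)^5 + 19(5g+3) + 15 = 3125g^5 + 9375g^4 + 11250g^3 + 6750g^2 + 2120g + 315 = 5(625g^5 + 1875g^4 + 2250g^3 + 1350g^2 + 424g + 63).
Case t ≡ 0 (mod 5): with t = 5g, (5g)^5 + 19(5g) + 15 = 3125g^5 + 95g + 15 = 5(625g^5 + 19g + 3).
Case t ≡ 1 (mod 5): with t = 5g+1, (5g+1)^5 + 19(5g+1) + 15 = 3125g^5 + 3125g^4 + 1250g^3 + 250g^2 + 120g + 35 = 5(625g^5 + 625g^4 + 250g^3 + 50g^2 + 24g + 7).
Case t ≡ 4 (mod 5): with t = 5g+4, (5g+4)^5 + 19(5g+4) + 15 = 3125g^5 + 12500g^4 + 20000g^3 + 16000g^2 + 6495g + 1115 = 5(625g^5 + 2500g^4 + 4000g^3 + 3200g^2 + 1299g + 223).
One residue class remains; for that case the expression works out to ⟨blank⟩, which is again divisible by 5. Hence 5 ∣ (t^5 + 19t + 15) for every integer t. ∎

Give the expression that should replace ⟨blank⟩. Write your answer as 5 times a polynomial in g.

Only t ≡ 2 (mod 5) is unaccounted for. Put t = 5g+2:
(5g+2)^5 + 19(5g+2) + 15 expands to 3125g^5 + 6250g^4 + 5000g^3 + 2000g^2 + 495g + 85,
and factoring out 5 leaves 5(625g^5 + 1250g^4 + 1000g^3 + 400g^2 + 99g + 17).

5(625g^5 + 1250g^4 + 1000g^3 + 400g^2 + 99g + 17)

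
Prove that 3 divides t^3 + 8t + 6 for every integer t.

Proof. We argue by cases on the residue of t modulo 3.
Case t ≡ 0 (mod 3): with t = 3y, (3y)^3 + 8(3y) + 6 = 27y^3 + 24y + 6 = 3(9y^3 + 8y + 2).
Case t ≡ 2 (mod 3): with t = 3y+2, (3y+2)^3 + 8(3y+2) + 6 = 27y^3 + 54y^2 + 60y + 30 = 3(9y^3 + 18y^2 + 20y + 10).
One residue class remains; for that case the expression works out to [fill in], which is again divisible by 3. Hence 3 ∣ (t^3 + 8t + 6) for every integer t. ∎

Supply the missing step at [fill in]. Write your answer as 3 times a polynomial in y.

The residues treated are {0, 2}, so the missing case is t ≡ 1 (mod 3); write t = 3y+1.
Then (3y+1)^3 + 8(3y+1) + 6 = 27y^3 + 27y^2 + 33y + 15 = 3(9y^3 + 9y^2 + 11y + 5).

3(9y^3 + 9y^2 + 11y + 5)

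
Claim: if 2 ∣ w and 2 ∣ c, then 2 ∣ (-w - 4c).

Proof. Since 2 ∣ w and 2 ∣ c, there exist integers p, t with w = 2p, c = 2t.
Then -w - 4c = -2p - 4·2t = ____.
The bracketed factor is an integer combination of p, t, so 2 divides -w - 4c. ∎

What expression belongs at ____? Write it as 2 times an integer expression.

2(-p - 4t)

Pull the common 2 out of every term: -2p - 4·2t = 2(-p - 4t).
-p - 4t is an integer, which exhibits the divisibility.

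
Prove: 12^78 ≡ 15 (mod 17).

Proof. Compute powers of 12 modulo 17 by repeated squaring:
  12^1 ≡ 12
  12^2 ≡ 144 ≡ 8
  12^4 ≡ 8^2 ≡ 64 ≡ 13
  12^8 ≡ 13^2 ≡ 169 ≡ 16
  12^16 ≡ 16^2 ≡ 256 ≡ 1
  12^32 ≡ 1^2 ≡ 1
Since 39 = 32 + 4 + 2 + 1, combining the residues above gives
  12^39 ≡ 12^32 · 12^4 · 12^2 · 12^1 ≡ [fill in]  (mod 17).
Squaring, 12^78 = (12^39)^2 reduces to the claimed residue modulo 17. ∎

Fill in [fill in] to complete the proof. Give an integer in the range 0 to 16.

Multiply the listed residues: 1 · 13 · 8 · 12 = 13 → 104 → 1248.
Reducing modulo 17: 1248 = 73·17 + 7, so 12^39 ≡ 7.

7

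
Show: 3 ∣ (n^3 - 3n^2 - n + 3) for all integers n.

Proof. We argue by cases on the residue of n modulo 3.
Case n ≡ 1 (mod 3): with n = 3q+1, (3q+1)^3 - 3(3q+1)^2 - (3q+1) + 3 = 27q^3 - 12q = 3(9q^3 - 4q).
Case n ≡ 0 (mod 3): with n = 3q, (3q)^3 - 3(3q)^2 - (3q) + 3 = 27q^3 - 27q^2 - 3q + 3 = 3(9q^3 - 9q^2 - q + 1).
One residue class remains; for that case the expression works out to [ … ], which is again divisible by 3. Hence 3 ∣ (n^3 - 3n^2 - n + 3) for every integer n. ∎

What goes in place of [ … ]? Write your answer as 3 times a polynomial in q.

Only n ≡ 2 (mod 3) is unaccounted for. Put n = 3q+2:
(3q+2)^3 - 3(3q+2)^2 - (3q+2) + 3 expands to 27q^3 + 27q^2 - 3q - 3,
and factoring out 3 leaves 3(9q^3 + 9q^2 - q - 1).

3(9q^3 + 9q^2 - q - 1)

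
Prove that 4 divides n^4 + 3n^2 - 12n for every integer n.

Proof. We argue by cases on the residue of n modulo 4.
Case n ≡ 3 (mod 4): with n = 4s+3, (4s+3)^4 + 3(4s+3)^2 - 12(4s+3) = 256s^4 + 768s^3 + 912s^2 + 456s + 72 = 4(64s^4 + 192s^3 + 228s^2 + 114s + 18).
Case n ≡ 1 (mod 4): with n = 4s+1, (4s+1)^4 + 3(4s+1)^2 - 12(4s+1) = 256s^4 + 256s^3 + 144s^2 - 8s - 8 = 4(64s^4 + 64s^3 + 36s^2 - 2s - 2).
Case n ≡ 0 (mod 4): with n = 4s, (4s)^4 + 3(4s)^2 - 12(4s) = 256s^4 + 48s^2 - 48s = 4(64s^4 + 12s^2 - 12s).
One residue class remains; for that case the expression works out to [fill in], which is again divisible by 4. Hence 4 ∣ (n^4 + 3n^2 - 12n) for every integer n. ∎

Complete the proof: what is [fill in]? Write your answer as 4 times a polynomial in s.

4(64s^4 + 128s^3 + 108s^2 + 32s + 1)

Only n ≡ 2 (mod 4) is unaccounted for. Put n = 4s+2:
(4s+2)^4 + 3(4s+2)^2 - 12(4s+2) expands to 256s^4 + 512s^3 + 432s^2 + 128s + 4,
and factoring out 4 leaves 4(64s^4 + 128s^3 + 108s^2 + 32s + 1).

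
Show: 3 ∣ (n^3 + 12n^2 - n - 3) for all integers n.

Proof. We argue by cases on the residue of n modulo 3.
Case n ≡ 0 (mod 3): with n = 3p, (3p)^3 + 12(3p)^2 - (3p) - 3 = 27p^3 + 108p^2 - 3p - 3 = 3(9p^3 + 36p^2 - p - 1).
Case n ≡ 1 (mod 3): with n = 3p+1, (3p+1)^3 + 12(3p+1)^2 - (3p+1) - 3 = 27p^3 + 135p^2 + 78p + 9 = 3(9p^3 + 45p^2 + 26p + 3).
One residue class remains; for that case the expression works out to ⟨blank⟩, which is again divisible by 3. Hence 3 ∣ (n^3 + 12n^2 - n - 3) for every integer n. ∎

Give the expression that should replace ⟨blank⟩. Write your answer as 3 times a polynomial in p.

The residues treated are {0, 1}, so the missing case is n ≡ 2 (mod 3); write n = 3p+2.
Then (3p+2)^3 + 12(3p+2)^2 - (3p+2) - 3 = 27p^3 + 162p^2 + 177p + 51 = 3(9p^3 + 54p^2 + 59p + 17).

3(9p^3 + 54p^2 + 59p + 17)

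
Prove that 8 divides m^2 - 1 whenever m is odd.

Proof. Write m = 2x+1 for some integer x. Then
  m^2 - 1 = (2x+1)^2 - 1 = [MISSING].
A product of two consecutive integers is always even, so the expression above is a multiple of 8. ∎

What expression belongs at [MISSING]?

4x(x + 1)

(2x+1)^2 - 1 = 4x^2 + 4x + 1 - 1 = 4x^2 + 4x = 4x(x+1).
Since x and x+1 are consecutive, x(x+1) is even, and 4·(even) is a multiple of 8.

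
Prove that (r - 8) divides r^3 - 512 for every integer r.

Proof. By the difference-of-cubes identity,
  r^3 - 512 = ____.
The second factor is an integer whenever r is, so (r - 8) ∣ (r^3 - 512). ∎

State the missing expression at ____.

Polynomial division of r^3 - 512 by r - 8 leaves remainder 0 and quotient r^2 + 8r + 64.
Hence r^3 - 512 = (r - 8)(r^2 + 8r + 64).

(r - 8)(r^2 + 8r + 64)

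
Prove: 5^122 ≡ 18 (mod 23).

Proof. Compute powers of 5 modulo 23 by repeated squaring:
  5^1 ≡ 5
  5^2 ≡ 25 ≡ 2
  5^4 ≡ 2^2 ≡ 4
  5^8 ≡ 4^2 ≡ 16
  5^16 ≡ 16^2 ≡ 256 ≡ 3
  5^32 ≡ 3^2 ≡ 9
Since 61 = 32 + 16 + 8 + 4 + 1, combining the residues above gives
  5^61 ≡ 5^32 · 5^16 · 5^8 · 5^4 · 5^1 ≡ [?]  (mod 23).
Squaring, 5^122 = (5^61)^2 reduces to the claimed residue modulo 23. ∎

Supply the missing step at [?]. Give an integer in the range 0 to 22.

15

5^32 · 5^16 · 5^8 · 5^4 · 5^1 ≡ 9 · 3 · 16 · 4 · 5 = 8640.
8640 mod 23 = 15, so 5^61 ≡ 15 (mod 23).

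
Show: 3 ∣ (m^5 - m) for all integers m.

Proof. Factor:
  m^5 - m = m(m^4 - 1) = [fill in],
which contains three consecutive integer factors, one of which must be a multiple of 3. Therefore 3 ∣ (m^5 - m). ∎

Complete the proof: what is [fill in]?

(m - 1)m(m + 1)(m^2 + 1)

m^4 - 1 = (m^2 - 1)(m^2 + 1), and m^2 - 1 = (m-1)(m+1).
So m(m^4 - 1) = (m - 1)m(m + 1)(m^2 + 1).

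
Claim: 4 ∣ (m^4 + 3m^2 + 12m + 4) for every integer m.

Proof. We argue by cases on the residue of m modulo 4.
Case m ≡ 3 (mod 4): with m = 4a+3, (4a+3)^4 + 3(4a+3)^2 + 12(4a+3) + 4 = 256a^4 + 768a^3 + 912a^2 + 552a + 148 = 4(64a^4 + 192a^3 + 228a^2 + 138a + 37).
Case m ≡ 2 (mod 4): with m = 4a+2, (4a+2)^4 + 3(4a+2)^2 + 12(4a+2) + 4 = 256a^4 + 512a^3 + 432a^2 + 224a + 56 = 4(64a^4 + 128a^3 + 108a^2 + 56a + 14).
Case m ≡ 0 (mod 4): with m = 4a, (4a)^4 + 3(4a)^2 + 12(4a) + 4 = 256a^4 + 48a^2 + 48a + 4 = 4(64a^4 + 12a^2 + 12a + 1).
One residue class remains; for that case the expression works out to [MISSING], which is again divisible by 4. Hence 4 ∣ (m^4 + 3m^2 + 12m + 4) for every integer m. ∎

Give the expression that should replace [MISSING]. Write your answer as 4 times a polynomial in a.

4(64a^4 + 64a^3 + 36a^2 + 22a + 5)

Only m ≡ 1 (mod 4) is unaccounted for. Put m = 4a+1:
(4a+1)^4 + 3(4a+1)^2 + 12(4a+1) + 4 expands to 256a^4 + 256a^3 + 144a^2 + 88a + 20,
and factoring out 4 leaves 4(64a^4 + 64a^3 + 36a^2 + 22a + 5).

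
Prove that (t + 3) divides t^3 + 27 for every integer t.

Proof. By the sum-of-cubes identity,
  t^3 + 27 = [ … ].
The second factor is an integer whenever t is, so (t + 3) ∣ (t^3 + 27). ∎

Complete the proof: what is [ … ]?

(t + 3)(t^2 - 3t + 9)

a^3 + b^3 = (a + b)(a^2 - ab + b^2). With a = t, b = 3:
t^3 + 27 = (t + 3)(t^2 - 3t + 9).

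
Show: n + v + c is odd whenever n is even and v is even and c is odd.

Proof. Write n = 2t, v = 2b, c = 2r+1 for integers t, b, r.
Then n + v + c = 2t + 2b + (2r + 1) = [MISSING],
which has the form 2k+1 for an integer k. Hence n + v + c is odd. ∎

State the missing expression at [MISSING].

Expanding: 2t + 2b + (2r + 1) = 2b + 2r + 2t + 1.
Every term except the constant is even, so this is 2(b + r + t) + 1,
and b + r + t ∈ ℤ gives the required form.

2(b + r + t) + 1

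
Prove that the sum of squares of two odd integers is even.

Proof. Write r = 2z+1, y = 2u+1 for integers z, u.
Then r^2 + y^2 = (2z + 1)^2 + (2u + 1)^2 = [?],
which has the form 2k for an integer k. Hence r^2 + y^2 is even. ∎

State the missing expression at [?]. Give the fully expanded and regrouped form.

2(2u^2 + 2u + 2z^2 + 2z + 1)

(2z + 1)^2 + (2u + 1)^2 = 4u^2 + 4u + 4z^2 + 4z + 2
= 2(2u^2 + 2u + 2z^2 + 2z + 1).
Since 2u^2 + 2u + 2z^2 + 2z + 1 is an integer, the sum of squares is of the form 2k for an integer k.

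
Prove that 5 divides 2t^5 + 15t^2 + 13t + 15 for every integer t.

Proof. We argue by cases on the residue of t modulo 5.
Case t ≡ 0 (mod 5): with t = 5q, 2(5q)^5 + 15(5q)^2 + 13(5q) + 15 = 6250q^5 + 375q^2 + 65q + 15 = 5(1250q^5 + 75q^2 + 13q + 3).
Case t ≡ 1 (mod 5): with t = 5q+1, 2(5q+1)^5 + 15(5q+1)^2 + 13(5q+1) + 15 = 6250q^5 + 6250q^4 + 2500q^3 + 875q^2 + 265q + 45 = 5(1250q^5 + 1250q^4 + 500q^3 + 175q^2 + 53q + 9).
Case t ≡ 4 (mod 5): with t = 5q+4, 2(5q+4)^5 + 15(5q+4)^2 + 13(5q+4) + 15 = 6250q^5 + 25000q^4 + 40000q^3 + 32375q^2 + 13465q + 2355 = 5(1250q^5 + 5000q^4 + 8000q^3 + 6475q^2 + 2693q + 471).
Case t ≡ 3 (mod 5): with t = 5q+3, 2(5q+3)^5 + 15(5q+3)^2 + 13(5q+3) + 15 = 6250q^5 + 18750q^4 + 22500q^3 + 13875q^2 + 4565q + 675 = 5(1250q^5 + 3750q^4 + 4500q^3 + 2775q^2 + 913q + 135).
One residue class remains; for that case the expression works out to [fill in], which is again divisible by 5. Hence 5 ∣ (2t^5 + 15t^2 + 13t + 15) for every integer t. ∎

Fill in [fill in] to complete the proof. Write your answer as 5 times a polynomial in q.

5(1250q^5 + 2500q^4 + 2000q^3 + 875q^2 + 233q + 33)

The residues treated are {0, 1, 4, 3}, so the missing case is t ≡ 2 (mod 5); write t = 5q+2.
Then 2(5q+2)^5 + 15(5q+2)^2 + 13(5q+2) + 15 = 6250q^5 + 12500q^4 + 10000q^3 + 4375q^2 + 1165q + 165 = 5(1250q^5 + 2500q^4 + 2000q^3 + 875q^2 + 233q + 33).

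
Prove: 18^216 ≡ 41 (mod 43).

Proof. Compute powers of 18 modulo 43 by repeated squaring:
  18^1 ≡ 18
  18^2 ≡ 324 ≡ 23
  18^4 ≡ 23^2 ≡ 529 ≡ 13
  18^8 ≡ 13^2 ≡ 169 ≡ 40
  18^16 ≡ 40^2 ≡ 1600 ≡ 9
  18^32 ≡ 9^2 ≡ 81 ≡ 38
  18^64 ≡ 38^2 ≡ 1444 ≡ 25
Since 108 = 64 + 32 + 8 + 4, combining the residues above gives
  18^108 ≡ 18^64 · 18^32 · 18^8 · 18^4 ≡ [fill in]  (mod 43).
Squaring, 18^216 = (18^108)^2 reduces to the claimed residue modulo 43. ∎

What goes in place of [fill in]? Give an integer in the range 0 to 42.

16

18^64 · 18^32 · 18^8 · 18^4 ≡ 25 · 38 · 40 · 13 = 494000.
494000 mod 43 = 16, so 18^108 ≡ 16 (mod 43).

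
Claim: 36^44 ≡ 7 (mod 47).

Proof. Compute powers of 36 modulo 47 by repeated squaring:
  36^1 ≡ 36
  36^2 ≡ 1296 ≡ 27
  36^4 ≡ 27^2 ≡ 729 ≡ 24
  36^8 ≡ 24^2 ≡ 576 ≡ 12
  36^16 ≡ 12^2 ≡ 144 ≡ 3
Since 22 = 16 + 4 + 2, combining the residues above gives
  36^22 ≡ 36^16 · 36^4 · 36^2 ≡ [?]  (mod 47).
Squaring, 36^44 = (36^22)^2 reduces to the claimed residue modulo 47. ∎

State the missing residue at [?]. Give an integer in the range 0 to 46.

17

36^16 · 36^4 · 36^2 ≡ 3 · 24 · 27 = 1944.
1944 mod 47 = 17, so 36^22 ≡ 17 (mod 47).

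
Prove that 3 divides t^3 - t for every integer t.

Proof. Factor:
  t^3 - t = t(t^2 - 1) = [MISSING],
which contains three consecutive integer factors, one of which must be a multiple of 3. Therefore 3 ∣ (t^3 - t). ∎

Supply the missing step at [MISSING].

t(t^2 - 1) = t(t - 1)(t + 1) = (t - 1)t(t + 1).
These three factors are consecutive integers, so their product is divisible by 3.

(t - 1)t(t + 1)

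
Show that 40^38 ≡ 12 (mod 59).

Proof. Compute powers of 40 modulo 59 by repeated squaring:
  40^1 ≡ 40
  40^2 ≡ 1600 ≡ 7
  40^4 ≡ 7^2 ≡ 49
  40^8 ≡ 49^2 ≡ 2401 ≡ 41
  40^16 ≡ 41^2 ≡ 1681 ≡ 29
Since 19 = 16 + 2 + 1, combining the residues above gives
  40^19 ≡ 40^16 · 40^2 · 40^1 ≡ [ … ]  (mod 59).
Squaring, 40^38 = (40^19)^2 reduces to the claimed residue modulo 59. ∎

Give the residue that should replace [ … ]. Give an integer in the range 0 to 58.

40^16 · 40^2 · 40^1 ≡ 29 · 7 · 40 = 8120.
8120 mod 59 = 37, so 40^19 ≡ 37 (mod 59).

37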